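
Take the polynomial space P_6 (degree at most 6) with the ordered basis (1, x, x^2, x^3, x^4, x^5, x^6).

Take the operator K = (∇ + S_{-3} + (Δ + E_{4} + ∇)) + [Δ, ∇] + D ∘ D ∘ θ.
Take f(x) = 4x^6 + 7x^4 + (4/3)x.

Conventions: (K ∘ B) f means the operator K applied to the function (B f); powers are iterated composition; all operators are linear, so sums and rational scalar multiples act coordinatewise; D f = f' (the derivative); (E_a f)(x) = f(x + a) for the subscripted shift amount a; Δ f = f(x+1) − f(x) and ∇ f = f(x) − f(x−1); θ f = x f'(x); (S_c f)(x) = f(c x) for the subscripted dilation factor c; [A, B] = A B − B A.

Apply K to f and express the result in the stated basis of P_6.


g(x) = 2920x^6 + 168x^5 + 2194x^4 + 5556x^3 + 16266x^2 + (79564/3)x + 54523/3

∇ f = 24x^5 - 60x^4 + 108x^3 - 102x^2 + 52x - 29/3
S_{-3} f = 2916x^6 + 567x^4 - 4x
Δ f = 24x^5 + 60x^4 + 108x^3 + 102x^2 + 52x + 37/3
E_{4} f = 4x^6 + 96x^5 + 967x^4 + 5232x^3 + 16032x^2 + (79108/3)x + 54544/3
∇ f = 24x^5 - 60x^4 + 108x^3 - 102x^2 + 52x - 29/3
(Δ + E_{4} + ∇) f = 4x^6 + 144x^5 + 967x^4 + 5448x^3 + 16032x^2 + (79420/3)x + 18184
(∇ + S_{-3} + (Δ + E_{4} + ∇)) f = 2920x^6 + 168x^5 + 1474x^4 + 5556x^3 + 15930x^2 + (79564/3)x + 54523/3
∇ f = 24x^5 - 60x^4 + 108x^3 - 102x^2 + 52x - 29/3
Δ ∇ f = 120x^4 + 204x^2 + 22
Δ f = 24x^5 + 60x^4 + 108x^3 + 102x^2 + 52x + 37/3
∇ Δ f = 120x^4 + 204x^2 + 22
[Δ, ∇] f = 0
θ f = 24x^6 + 28x^4 + (4/3)x
D θ f = 144x^5 + 112x^3 + 4/3
D D θ f = 720x^4 + 336x^2
((∇ + S_{-3} + (Δ + E_{4} + ∇)) + [Δ, ∇] + D ∘ D ∘ θ) f = 2920x^6 + 168x^5 + 2194x^4 + 5556x^3 + 16266x^2 + (79564/3)x + 54523/3


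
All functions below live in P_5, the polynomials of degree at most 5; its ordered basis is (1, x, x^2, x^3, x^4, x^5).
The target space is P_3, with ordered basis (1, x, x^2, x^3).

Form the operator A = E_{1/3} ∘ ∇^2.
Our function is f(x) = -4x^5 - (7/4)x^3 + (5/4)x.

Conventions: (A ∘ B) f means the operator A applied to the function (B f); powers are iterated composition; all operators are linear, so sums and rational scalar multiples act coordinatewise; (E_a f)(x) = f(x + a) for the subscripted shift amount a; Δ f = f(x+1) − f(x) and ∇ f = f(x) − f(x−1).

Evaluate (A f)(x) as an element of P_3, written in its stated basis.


∇ f = -20x^4 + 40x^3 - (181/4)x^2 + (101/4)x - 9/2
∇ ∇ f = -80x^3 + 240x^2 - (581/2)x + 261/2
E_{1/3} ∇^2 f = -80x^3 + 160x^2 - (943/6)x + 1549/27

g(x) = -80x^3 + 160x^2 - (943/6)x + 1549/27


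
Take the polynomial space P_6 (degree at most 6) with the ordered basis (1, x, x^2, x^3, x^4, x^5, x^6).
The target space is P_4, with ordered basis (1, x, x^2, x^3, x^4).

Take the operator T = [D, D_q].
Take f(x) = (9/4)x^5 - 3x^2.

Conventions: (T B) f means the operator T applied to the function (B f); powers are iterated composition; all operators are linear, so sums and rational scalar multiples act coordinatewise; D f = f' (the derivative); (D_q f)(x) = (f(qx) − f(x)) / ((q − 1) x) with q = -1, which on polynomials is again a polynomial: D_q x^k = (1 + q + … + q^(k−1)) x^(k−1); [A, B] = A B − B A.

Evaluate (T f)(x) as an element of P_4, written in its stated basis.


D_q f = (9/4)x^4
D D_q f = 9x^3
D f = (45/4)x^4 - 6x
D_q D f = -6
[D, D_q] f = 9x^3 + 6

g(x) = 9x^3 + 6


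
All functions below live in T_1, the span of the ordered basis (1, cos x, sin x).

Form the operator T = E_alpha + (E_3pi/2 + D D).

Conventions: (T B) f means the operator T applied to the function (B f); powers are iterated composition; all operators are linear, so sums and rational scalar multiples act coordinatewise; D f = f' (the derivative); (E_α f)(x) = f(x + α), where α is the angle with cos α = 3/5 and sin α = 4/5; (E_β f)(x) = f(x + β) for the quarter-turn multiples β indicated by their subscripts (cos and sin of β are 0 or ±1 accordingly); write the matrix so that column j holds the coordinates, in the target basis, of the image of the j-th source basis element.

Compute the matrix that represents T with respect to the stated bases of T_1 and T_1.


the matrix is [[2, 0, 0]; [0, -2/5, -1/5]; [0, 1/5, -2/5]] (rows listed top to bottom)

image of 1: 2
image of cos x: -(2/5)cos x + (1/5)sin x
image of sin x: -(1/5)cos x - (2/5)sin x
each image's coordinates form column j of the matrix


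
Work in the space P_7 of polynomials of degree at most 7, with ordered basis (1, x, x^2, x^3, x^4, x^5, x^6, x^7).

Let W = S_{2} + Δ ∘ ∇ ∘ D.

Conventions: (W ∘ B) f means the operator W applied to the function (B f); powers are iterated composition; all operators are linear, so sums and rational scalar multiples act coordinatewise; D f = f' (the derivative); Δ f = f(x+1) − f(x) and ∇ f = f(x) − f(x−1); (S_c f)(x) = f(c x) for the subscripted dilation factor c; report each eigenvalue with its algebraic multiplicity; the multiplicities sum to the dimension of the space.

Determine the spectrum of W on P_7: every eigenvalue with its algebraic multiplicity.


λ = 1 (multiplicity 1), λ = 2 (multiplicity 1), λ = 4 (multiplicity 1), λ = 8 (multiplicity 1), λ = 16 (multiplicity 1), λ = 32 (multiplicity 1), λ = 64 (multiplicity 1), λ = 128 (multiplicity 1)

image of 1: 1
image of x: 2x
image of x^2: 4x^2
image of x^3: 8x^3 + 6
image of x^4: 16x^4 + 24x
image of x^5: 32x^5 + 60x^2 + 10
image of x^6: 64x^6 + 120x^3 + 60x
image of x^7: 128x^7 + 210x^4 + 210x^2 + 14
the matrix is upper triangular; its diagonal is (1, 2, 4, 8, 16, 32, 64, 128)
for a triangular matrix the eigenvalues are the diagonal entries, with algebraic multiplicity their repetition count


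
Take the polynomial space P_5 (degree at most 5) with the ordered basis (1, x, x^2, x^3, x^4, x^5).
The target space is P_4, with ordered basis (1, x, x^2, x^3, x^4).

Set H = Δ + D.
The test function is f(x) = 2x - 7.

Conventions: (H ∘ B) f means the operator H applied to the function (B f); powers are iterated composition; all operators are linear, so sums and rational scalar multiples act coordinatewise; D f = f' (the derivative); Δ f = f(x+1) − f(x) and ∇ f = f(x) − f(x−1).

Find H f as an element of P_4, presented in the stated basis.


Δ f = 2
D f = 2
(Δ + D) f = 4

the image equals g(x) = 4


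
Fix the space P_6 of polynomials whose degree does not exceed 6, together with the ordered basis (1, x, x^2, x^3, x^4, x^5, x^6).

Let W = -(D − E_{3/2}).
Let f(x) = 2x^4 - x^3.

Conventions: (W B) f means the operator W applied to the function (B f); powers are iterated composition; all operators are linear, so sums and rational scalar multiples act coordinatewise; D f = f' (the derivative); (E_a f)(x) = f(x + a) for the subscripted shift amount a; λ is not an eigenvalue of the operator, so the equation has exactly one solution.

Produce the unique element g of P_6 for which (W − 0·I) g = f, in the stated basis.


write g with unknown coordinates in the stated basis and equate coefficients in (W − 0·I) g = f
solving from the highest basis element down gives g = 2x^4 - 5x^3 - (39/2)x^2 + (105/4)x + 75/2
check: W g = 2x^4 - x^3
so W g − 0·g = 2x^4 - x^3 = f ✓

the image equals g(x) = 2x^4 - 5x^3 - (39/2)x^2 + (105/4)x + 75/2


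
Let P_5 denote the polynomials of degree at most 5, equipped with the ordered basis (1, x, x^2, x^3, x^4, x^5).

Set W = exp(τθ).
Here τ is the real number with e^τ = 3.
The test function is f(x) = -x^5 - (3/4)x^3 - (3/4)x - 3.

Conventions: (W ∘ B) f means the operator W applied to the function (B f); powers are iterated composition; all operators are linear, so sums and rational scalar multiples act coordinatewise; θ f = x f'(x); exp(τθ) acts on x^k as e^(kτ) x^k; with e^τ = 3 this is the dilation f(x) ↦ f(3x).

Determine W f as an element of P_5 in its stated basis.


the result is g(x) = -243x^5 - (81/4)x^3 - (9/4)x - 3

exp(τθ) x^k = e^(kτ) x^k; with e^τ = 3 this sends x^k to 3^k x^k
x ↦ 3 x
x^3 ↦ 27 x^3
x^5 ↦ 243 x^5
applying this coordinatewise to f: exp(τθ) f = -243x^5 - (81/4)x^3 - (9/4)x - 3


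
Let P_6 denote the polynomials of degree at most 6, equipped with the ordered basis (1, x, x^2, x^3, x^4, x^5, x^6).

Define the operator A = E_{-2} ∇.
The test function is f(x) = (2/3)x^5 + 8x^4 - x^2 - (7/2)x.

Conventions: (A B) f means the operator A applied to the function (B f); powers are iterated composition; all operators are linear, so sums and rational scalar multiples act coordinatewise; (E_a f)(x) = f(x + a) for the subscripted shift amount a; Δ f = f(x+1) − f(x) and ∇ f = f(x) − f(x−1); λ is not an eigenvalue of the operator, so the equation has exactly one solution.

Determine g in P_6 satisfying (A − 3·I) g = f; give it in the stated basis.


g(x) = -(2/9)x^5 - (82/27)x^4 - (28/81)x^3 + (1319/81)x^2 - (19009/486)x + 11381/1458

write g with unknown coordinates in the stated basis and equate coefficients in (A − 3·I) g = f
solving from the highest basis element down gives g = -(2/9)x^5 - (82/27)x^4 - (28/81)x^3 + (1319/81)x^2 - (19009/486)x + 11381/1458
check: A g = -(10/9)x^4 - (28/27)x^3 + (1292/27)x^2 - (9788/81)x + 11381/486
so A g − 3·g = (2/3)x^5 + 8x^4 - x^2 - (7/2)x = f ✓


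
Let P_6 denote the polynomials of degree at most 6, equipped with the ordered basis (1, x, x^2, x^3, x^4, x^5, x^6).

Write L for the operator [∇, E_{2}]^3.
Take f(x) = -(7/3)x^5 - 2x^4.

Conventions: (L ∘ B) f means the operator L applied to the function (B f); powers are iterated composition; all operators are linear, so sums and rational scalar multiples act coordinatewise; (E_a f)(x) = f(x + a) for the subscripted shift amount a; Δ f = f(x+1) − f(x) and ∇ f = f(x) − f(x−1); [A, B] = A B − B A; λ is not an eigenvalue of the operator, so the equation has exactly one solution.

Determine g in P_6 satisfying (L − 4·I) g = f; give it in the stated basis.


the image equals g(x) = (7/12)x^5 + (1/2)x^4

write g with unknown coordinates in the stated basis and equate coefficients in (L − 4·I) g = f
solving from the highest basis element down gives g = (7/12)x^5 + (1/2)x^4
check: L g = 0
so L g − 4·g = -(7/3)x^5 - 2x^4 = f ✓


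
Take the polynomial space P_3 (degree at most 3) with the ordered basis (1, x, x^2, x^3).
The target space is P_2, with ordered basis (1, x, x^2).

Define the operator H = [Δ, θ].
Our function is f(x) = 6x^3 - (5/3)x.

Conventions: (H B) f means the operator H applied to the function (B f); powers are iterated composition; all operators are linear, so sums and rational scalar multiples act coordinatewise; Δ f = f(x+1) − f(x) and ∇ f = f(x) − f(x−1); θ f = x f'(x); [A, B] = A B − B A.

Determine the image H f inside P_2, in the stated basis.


θ f = 18x^3 - (5/3)x
Δ θ f = 54x^2 + 54x + 49/3
Δ f = 18x^2 + 18x + 13/3
θ Δ f = 36x^2 + 18x
[Δ, θ] f = 18x^2 + 36x + 49/3

the image equals g(x) = 18x^2 + 36x + 49/3


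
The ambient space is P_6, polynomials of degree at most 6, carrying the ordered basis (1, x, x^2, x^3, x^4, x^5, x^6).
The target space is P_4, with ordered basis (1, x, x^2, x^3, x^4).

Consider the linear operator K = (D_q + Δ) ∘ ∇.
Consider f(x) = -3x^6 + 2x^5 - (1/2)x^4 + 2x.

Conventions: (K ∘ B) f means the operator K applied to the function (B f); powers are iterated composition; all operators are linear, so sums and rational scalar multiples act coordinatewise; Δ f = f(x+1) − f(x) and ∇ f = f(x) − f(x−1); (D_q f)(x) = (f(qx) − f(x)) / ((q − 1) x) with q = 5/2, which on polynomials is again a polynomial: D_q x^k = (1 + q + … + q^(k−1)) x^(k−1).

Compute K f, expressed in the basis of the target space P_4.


∇ f = -18x^5 + 55x^4 - 82x^3 + 68x^2 - 30x + 15/2
D_q ∇ f = -(9279/8)x^4 + (11165/8)x^3 - (1599/2)x^2 + 238x - 30
Δ ∇ f = -90x^4 + 40x^3 - 96x^2 + 20x - 7
(D_q + Δ) ∇ f = -(9999/8)x^4 + (11485/8)x^3 - (1791/2)x^2 + 258x - 37

g(x) = -(9999/8)x^4 + (11485/8)x^3 - (1791/2)x^2 + 258x - 37


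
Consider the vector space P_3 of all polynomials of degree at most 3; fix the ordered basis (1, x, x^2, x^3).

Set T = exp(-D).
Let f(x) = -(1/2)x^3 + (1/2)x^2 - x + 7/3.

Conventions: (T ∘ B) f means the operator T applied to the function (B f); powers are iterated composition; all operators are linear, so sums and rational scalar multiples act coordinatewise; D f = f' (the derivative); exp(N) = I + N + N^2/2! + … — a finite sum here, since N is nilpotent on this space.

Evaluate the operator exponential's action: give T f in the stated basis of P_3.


order-1 term: (3/2)x^2 - x + 1
order-2 term: -(3/2)x + 1/2
order-3 term: 1/2
the series for exp(-D) f terminates at order 3
exp(-D) f = -(1/2)x^3 + 2x^2 - (7/2)x + 13/3

the result is g(x) = -(1/2)x^3 + 2x^2 - (7/2)x + 13/3


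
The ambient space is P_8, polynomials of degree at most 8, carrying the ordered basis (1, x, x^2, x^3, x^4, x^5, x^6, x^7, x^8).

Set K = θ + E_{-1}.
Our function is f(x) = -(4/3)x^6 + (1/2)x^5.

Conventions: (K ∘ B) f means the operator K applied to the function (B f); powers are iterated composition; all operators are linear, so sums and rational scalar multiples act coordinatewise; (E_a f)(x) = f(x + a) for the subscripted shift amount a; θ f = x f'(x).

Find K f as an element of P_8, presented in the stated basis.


θ f = -8x^6 + (5/2)x^5
E_{-1} f = -(4/3)x^6 + (17/2)x^5 - (45/2)x^4 + (95/3)x^3 - 25x^2 + (21/2)x - 11/6
(θ + E_{-1}) f = -(28/3)x^6 + 11x^5 - (45/2)x^4 + (95/3)x^3 - 25x^2 + (21/2)x - 11/6

the image equals g(x) = -(28/3)x^6 + 11x^5 - (45/2)x^4 + (95/3)x^3 - 25x^2 + (21/2)x - 11/6


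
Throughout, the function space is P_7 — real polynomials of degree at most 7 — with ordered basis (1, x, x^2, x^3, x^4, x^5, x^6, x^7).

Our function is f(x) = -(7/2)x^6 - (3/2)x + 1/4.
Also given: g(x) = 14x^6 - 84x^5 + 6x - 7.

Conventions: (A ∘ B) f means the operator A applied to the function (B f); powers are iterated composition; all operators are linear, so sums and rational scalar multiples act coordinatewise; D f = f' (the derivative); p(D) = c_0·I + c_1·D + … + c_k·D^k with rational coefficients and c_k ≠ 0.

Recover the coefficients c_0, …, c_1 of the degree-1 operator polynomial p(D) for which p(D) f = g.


D^0 f = -(7/2)x^6 - (3/2)x + 1/4
D^1 f = -21x^5 - 3/2
matching coefficients of g against c_0 f + c_1 Df + … from the top degree down determines the c_i
solution: c_0 = -4, c_1 = 4

p(D) = -4·I + 4·D, i.e. c_0 = -4, c_1 = 4


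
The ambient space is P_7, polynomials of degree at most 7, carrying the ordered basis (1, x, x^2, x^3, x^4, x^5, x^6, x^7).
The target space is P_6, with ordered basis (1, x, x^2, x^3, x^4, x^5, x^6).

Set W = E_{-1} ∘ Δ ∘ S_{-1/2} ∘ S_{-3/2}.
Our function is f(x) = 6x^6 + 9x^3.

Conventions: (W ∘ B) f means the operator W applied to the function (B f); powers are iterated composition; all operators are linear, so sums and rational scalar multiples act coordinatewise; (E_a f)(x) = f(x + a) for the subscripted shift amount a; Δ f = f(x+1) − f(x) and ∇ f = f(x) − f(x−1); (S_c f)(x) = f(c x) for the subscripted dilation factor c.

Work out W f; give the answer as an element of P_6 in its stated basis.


the result is g(x) = (6561/1024)x^5 - (32805/2048)x^4 + (10935/512)x^3 - (9477/2048)x^2 - (5103/1024)x + 5589/2048

S_{-3/2} f = (2187/32)x^6 - (243/8)x^3
S_{-1/2} S_{-3/2} f = (2187/2048)x^6 + (243/64)x^3
Δ S_{-1/2} S_{-3/2} f = (6561/1024)x^5 + (32805/2048)x^4 + (10935/512)x^3 + (56133/2048)x^2 + (18225/1024)x + 9963/2048
E_{-1} (Δ ∘ S_{-1/2}) S_{-3/2} f = (6561/1024)x^5 - (32805/2048)x^4 + (10935/512)x^3 - (9477/2048)x^2 - (5103/1024)x + 5589/2048


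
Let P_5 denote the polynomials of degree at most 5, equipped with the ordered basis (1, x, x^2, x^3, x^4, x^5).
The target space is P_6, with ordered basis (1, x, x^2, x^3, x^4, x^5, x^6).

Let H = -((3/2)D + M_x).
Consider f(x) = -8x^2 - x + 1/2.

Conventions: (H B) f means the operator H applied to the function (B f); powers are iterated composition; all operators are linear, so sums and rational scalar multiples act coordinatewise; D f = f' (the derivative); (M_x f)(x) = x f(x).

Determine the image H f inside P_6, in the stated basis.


D f = -16x - 1
((3/2)D) f = -24x - 3/2
M_x f = -8x^3 - x^2 + (1/2)x
((3/2)D + M_x) f = -8x^3 - x^2 - (47/2)x - 3/2
(-((3/2)D + M_x)) f = 8x^3 + x^2 + (47/2)x + 3/2

g(x) = 8x^3 + x^2 + (47/2)x + 3/2


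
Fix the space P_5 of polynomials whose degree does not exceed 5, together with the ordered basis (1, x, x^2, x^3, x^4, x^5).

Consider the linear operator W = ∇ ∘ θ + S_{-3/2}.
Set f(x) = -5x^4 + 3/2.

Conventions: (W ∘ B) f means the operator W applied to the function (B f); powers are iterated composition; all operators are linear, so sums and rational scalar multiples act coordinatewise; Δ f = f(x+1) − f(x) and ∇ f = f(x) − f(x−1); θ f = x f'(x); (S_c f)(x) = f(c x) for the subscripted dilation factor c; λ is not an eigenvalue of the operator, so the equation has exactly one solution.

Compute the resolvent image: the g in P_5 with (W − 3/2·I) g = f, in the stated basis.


the result is g(x) = -(80/57)x^4 - (10240/2223)x^3 + (2560/247)x^2 + (44800/2223)x - 45709/2223

write g with unknown coordinates in the stated basis and equate coefficients in (W − 3/2·I) g = f
solving from the highest basis element down gives g = -(80/57)x^4 - (10240/2223)x^3 + (2560/247)x^2 + (44800/2223)x - 45709/2223
check: W g = -(135/19)x^4 - (5120/741)x^3 + (3840/247)x^2 + (22400/741)x - 21743/741
so W g − 3/2·g = -5x^4 + 3/2 = f ✓


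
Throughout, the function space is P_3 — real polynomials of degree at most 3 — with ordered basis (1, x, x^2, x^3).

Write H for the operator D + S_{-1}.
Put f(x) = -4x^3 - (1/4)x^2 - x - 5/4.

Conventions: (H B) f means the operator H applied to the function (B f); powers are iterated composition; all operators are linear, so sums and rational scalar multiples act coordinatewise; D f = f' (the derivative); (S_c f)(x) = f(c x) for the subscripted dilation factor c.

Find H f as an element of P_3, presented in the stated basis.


the result is g(x) = 4x^3 - (49/4)x^2 + (1/2)x - 9/4

D f = -12x^2 - (1/2)x - 1
S_{-1} f = 4x^3 - (1/4)x^2 + x - 5/4
(D + S_{-1}) f = 4x^3 - (49/4)x^2 + (1/2)x - 9/4


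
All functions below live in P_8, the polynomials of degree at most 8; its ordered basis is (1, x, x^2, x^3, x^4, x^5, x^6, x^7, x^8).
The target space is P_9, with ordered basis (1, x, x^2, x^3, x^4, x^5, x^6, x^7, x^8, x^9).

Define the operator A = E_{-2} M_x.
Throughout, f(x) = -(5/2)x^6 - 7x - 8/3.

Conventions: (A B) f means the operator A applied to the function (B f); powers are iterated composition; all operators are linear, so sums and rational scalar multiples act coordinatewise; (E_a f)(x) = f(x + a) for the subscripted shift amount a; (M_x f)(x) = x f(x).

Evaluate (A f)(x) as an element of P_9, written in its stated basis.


M_x f = -(5/2)x^7 - 7x^2 - (8/3)x
E_{-2} M_x f = -(5/2)x^7 + 35x^6 - 210x^5 + 700x^4 - 1400x^3 + 1673x^2 - (3284/3)x + 892/3

g(x) = -(5/2)x^7 + 35x^6 - 210x^5 + 700x^4 - 1400x^3 + 1673x^2 - (3284/3)x + 892/3


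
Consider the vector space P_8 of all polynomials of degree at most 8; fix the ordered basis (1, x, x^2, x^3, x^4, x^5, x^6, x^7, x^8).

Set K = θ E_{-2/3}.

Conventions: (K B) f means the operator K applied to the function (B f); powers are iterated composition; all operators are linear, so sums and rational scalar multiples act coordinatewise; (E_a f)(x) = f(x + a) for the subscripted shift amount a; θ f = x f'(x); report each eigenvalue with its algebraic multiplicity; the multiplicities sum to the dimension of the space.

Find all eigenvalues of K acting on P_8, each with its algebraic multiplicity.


λ = 0 (multiplicity 1), λ = 1 (multiplicity 1), λ = 2 (multiplicity 1), λ = 3 (multiplicity 1), λ = 4 (multiplicity 1), λ = 5 (multiplicity 1), λ = 6 (multiplicity 1), λ = 7 (multiplicity 1), λ = 8 (multiplicity 1)

image of 1: 0
image of x: x
image of x^2: 2x^2 - (4/3)x
image of x^3: 3x^3 - 4x^2 + (4/3)x
image of x^4: 4x^4 - 8x^3 + (16/3)x^2 - (32/27)x
image of x^5: 5x^5 - (40/3)x^4 + (40/3)x^3 - (160/27)x^2 + (80/81)x
image of x^6: 6x^6 - 20x^5 + (80/3)x^4 - (160/9)x^3 + (160/27)x^2 - (64/81)x
image of x^7: 7x^7 - 28x^6 + (140/3)x^5 - (1120/27)x^4 + (560/27)x^3 - (448/81)x^2 + (448/729)x
image of x^8: 8x^8 - (112/3)x^7 + (224/3)x^6 - (2240/27)x^5 + (4480/81)x^4 - (1792/81)x^3 + (3584/729)x^2 - (1024/2187)x
the matrix is upper triangular; its diagonal is (0, 1, 2, 3, 4, 5, 6, 7, 8)
for a triangular matrix the eigenvalues are the diagonal entries, with algebraic multiplicity their repetition count


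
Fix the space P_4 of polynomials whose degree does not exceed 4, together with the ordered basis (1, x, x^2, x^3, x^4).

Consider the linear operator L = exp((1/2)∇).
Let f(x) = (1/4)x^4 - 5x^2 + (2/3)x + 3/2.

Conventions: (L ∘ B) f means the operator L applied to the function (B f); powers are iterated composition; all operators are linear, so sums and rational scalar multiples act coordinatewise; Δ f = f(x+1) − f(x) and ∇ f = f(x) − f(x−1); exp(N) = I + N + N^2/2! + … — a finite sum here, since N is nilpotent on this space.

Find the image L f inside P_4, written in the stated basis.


g(x) = (1/4)x^4 + (1/2)x^3 - (43/8)x^2 - (107/24)x + 619/192

order-1 term: (1/2)x^3 - (3/4)x^2 - (9/2)x + 65/24
order-2 term: (3/8)x^2 - (3/4)x - 13/16
order-3 term: (1/8)x - 3/16
order-4 term: 1/64
the series for exp((1/2)∇) f terminates at order 4
exp((1/2)∇) f = (1/4)x^4 + (1/2)x^3 - (43/8)x^2 - (107/24)x + 619/192


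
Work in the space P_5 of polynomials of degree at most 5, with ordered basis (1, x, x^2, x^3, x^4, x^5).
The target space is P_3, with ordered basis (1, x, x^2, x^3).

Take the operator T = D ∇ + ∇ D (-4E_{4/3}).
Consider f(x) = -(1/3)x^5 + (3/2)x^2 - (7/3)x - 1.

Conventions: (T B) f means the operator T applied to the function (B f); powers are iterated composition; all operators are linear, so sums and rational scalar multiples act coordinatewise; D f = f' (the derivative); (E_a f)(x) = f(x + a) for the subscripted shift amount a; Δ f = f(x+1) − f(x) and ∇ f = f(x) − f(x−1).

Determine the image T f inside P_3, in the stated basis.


g(x) = 20x^3 + (230/3)x^2 + (500/9)x + 1106/81

∇ f = -(5/3)x^4 + (10/3)x^3 - (10/3)x^2 + (14/3)x - 25/6
D ∇ f = -(20/3)x^3 + 10x^2 - (20/3)x + 14/3
E_{4/3} f = -(1/3)x^5 - (20/9)x^4 - (160/27)x^3 - (1037/162)x^2 - (875/243)x - 2077/729
(-4E_{4/3}) f = (4/3)x^5 + (80/9)x^4 + (640/27)x^3 + (2074/81)x^2 + (3500/243)x + 8308/729
D (-4E_{4/3}) f = (20/3)x^4 + (320/9)x^3 + (640/9)x^2 + (4148/81)x + 3500/243
∇ D (-4E_{4/3}) f = (80/3)x^3 + (200/3)x^2 + (560/9)x + 728/81
(D ∇ + ∇ D (-4E_{4/3})) f = 20x^3 + (230/3)x^2 + (500/9)x + 1106/81


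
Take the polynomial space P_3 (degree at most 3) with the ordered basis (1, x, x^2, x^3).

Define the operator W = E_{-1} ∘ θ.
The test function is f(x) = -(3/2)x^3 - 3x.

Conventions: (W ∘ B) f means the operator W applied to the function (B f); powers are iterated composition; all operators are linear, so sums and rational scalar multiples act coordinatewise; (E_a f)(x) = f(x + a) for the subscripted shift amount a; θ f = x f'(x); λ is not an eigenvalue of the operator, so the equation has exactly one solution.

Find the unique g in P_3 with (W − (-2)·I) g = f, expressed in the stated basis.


write g with unknown coordinates in the stated basis and equate coefficients in (W − (-2)·I) g = f
solving from the highest basis element down gives g = -(3/10)x^3 - (27/40)x^2 - x - 11/40
check: W g = -(9/10)x^3 + (27/20)x^2 - x + 11/20
so W g − (-2)·g = -(3/2)x^3 - 3x = f ✓

g(x) = -(3/10)x^3 - (27/40)x^2 - x - 11/40


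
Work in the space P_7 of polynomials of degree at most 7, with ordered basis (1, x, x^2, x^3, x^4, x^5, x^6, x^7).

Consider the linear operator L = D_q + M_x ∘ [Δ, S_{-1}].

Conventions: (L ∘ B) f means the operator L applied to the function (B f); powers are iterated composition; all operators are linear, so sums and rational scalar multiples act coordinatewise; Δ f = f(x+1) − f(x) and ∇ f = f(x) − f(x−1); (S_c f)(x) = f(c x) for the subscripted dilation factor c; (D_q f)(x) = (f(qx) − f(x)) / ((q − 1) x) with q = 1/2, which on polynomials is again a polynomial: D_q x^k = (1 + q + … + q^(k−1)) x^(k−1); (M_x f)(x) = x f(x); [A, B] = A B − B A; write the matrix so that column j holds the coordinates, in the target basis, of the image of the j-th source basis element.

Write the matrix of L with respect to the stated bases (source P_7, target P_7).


image of 1: 0
image of x: -2x + 1
image of x^2: 4x^2 + (3/2)x
image of x^3: -6x^3 + (7/4)x^2 - 2x
image of x^4: 8x^4 + (15/8)x^3 + 8x^2
image of x^5: -10x^5 + (31/16)x^4 - 20x^3 - 2x
image of x^6: 12x^6 + (63/32)x^5 + 40x^4 + 12x^2
image of x^7: -14x^7 + (127/64)x^6 - 70x^5 - 42x^3 - 2x
each image's coordinates form column j of the matrix

the matrix is [[0, 1, 0, 0, 0, 0, 0, 0]; [0, -2, 3/2, -2, 0, -2, 0, -2]; [0, 0, 4, 7/4, 8, 0, 12, 0]; [0, 0, 0, -6, 15/8, -20, 0, -42]; [0, 0, 0, 0, 8, 31/16, 40, 0]; [0, 0, 0, 0, 0, -10, 63/32, -70]; [0, 0, 0, 0, 0, 0, 12, 127/64]; [0, 0, 0, 0, 0, 0, 0, -14]] (rows listed top to bottom)


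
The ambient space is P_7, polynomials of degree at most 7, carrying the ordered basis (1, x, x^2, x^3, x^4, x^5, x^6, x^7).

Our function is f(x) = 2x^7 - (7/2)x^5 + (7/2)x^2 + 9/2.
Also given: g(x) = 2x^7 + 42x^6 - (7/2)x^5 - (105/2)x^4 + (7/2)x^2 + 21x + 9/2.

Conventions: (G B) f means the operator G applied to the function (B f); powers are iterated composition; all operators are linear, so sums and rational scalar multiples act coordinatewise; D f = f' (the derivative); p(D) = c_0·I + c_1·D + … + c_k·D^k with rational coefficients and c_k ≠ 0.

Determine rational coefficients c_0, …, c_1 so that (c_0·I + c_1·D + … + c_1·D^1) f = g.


D^0 f = 2x^7 - (7/2)x^5 + (7/2)x^2 + 9/2
D^1 f = 14x^6 - (35/2)x^4 + 7x
matching coefficients of g against c_0 f + c_1 Df + … from the top degree down determines the c_i
solution: c_0 = 1, c_1 = 3

c_0 = 1, c_1 = 3


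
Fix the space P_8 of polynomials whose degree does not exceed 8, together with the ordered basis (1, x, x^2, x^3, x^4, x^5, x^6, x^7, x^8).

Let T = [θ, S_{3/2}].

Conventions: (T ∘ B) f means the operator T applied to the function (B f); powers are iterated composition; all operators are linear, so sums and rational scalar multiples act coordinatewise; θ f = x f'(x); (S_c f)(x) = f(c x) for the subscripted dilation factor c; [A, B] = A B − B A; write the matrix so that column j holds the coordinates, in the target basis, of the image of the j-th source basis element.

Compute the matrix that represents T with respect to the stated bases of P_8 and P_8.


image of 1: 0
image of x: 0
image of x^2: 0
image of x^3: 0
image of x^4: 0
image of x^5: 0
image of x^6: 0
image of x^7: 0
image of x^8: 0
each image's coordinates form column j of the matrix

the matrix is [[0, 0, 0, 0, 0, 0, 0, 0, 0]; [0, 0, 0, 0, 0, 0, 0, 0, 0]; [0, 0, 0, 0, 0, 0, 0, 0, 0]; [0, 0, 0, 0, 0, 0, 0, 0, 0]; [0, 0, 0, 0, 0, 0, 0, 0, 0]; [0, 0, 0, 0, 0, 0, 0, 0, 0]; [0, 0, 0, 0, 0, 0, 0, 0, 0]; [0, 0, 0, 0, 0, 0, 0, 0, 0]; [0, 0, 0, 0, 0, 0, 0, 0, 0]] (rows listed top to bottom)


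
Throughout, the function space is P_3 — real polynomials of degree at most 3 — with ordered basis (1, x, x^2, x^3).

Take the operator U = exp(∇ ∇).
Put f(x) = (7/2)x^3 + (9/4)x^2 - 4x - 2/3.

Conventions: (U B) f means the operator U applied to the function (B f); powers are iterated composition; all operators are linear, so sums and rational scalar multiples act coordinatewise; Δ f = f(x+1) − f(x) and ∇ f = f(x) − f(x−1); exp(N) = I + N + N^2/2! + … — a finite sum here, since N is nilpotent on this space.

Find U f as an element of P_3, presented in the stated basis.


order-1 term: 21x - 33/2
the series for exp(∇ ∇) f terminates at order 1
exp(∇ ∇) f = (7/2)x^3 + (9/4)x^2 + 17x - 103/6

g(x) = (7/2)x^3 + (9/4)x^2 + 17x - 103/6


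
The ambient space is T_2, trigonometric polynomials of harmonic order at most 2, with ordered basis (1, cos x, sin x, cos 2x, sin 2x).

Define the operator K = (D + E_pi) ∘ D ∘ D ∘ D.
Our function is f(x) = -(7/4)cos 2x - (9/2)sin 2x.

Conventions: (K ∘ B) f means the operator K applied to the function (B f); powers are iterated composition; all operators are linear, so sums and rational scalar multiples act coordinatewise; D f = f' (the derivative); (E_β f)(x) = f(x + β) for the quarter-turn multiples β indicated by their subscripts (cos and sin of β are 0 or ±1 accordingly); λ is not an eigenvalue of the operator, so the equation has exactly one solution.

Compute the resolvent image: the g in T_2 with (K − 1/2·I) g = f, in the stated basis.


write g with unknown coordinates in the stated basis and equate coefficients in (K − 1/2·I) g = f
solving from the highest basis element down gives g = -(505/2434)cos 2x - (223/1217)sin 2x
check: K g = -(2256/1217)cos 2x - (5588/1217)sin 2x
so K g − 1/2·g = -(7/4)cos 2x - (9/2)sin 2x = f ✓

the image equals g(x) = -(505/2434)cos 2x - (223/1217)sin 2x


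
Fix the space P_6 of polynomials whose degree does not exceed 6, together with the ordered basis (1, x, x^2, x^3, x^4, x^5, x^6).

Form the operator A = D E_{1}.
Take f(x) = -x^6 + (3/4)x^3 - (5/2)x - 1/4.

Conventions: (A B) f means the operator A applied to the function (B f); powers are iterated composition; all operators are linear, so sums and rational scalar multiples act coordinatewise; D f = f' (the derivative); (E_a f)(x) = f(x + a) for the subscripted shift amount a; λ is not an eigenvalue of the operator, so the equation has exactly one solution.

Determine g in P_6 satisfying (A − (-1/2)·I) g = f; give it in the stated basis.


the result is g(x) = -2x^6 + 24x^5 - 120x^4 + (483/2)x^3 + 231x^2 - 1787x + 3889/2

write g with unknown coordinates in the stated basis and equate coefficients in (A − (-1/2)·I) g = f
solving from the highest basis element down gives g = -2x^6 + 24x^5 - 120x^4 + (483/2)x^3 + 231x^2 - 1787x + 3889/2
check: A g = -12x^5 + 60x^4 - 120x^3 - (231/2)x^2 + 891x - 1945/2
so A g − (-1/2)·g = -x^6 + (3/4)x^3 - (5/2)x - 1/4 = f ✓


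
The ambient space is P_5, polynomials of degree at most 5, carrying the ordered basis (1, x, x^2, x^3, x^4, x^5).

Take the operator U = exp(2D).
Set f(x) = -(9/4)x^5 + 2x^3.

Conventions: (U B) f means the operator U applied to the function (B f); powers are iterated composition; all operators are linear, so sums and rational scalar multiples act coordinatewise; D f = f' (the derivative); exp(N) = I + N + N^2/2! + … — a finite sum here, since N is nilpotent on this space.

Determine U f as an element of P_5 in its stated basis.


g(x) = -(9/4)x^5 - (45/2)x^4 - 88x^3 - 168x^2 - 156x - 56

order-1 term: -(45/2)x^4 + 12x^2
order-2 term: -90x^3 + 24x
order-3 term: -180x^2 + 16
order-4 term: -180x
order-5 term: -72
the series for exp(2D) f terminates at order 5
exp(2D) f = -(9/4)x^5 - (45/2)x^4 - 88x^3 - 168x^2 - 156x - 56


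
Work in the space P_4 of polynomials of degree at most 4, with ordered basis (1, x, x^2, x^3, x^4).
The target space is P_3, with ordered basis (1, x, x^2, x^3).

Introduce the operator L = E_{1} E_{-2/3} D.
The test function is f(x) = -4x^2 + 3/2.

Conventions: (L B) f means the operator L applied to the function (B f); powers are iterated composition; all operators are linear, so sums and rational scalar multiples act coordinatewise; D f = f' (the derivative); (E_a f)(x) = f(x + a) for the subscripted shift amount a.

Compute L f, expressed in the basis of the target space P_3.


D f = -8x
E_{-2/3} D f = -8x + 16/3
E_{1} E_{-2/3} D f = -8x - 8/3

g(x) = -8x - 8/3


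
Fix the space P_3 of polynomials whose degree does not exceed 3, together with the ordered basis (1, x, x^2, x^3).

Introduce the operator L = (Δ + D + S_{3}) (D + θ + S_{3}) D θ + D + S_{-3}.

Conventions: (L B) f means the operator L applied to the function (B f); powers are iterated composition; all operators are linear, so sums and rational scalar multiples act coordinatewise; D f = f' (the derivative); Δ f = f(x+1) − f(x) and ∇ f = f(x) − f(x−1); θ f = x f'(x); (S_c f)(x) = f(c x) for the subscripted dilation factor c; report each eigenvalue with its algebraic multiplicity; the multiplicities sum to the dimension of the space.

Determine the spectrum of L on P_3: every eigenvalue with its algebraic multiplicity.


λ = -27 (multiplicity 1), λ = -3 (multiplicity 1), λ = 1 (multiplicity 1), λ = 9 (multiplicity 1)

image of 1: 1
image of x: -3x + 2
image of x^2: 9x^2 + 50x + 36
image of x^3: -27x^3 + 894x^2 + 450x + 135
the matrix is upper triangular; its diagonal is (1, -3, 9, -27)
for a triangular matrix the eigenvalues are the diagonal entries, with algebraic multiplicity their repetition count


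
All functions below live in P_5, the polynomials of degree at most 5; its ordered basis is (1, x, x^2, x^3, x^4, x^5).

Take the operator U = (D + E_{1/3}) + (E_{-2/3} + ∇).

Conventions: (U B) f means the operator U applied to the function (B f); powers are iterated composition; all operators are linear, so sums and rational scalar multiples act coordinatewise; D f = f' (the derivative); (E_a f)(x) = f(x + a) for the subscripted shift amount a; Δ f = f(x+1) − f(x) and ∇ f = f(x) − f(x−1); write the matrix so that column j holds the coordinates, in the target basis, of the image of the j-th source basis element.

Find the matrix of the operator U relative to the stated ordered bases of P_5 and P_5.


image of 1: 2
image of x: 2x + 5/3
image of x^2: 2x^2 + (10/3)x - 4/9
image of x^3: 2x^3 + 5x^2 - (4/3)x + 20/27
image of x^4: 2x^4 + (20/3)x^3 - (8/3)x^2 + (80/27)x - 64/81
image of x^5: 2x^5 + (25/3)x^4 - (40/9)x^3 + (200/27)x^2 - (320/81)x + 212/243
each image's coordinates form column j of the matrix

the matrix is [[2, 5/3, -4/9, 20/27, -64/81, 212/243]; [0, 2, 10/3, -4/3, 80/27, -320/81]; [0, 0, 2, 5, -8/3, 200/27]; [0, 0, 0, 2, 20/3, -40/9]; [0, 0, 0, 0, 2, 25/3]; [0, 0, 0, 0, 0, 2]] (rows listed top to bottom)


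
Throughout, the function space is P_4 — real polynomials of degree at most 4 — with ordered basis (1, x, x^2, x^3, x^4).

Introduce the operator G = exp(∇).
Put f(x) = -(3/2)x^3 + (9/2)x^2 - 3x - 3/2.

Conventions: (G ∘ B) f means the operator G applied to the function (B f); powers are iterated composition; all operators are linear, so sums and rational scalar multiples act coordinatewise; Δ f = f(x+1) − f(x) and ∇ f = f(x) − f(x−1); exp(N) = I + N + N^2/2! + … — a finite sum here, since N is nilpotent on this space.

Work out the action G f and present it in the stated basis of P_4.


order-1 term: -(9/2)x^2 + (27/2)x - 9
order-2 term: -(9/2)x + 9
order-3 term: -3/2
the series for exp(∇) f terminates at order 3
exp(∇) f = -(3/2)x^3 + 6x - 3

the result is g(x) = -(3/2)x^3 + 6x - 3


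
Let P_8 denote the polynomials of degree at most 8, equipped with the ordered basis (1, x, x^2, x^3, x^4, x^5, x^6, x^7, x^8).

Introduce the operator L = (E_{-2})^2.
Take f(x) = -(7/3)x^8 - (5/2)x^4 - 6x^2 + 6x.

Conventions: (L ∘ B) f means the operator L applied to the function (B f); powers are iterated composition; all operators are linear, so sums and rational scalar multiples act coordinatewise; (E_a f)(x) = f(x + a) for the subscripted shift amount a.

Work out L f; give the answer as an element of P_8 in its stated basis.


the image equals g(x) = -(7/3)x^8 + (224/3)x^7 - (3136/3)x^6 + (25088/3)x^5 - (250895/6)x^4 + (401528/3)x^3 - (803554/3)x^2 + (919586/3)x - 461032/3

E_{-2} f = -(7/3)x^8 + (112/3)x^7 - (784/3)x^6 + (3136/3)x^5 - (15695/6)x^4 + (12604/3)x^3 - (12742/3)x^2 + (7498/3)x - 2020/3
E_{-2} E_{-2} f = -(7/3)x^8 + (224/3)x^7 - (3136/3)x^6 + (25088/3)x^5 - (250895/6)x^4 + (401528/3)x^3 - (803554/3)x^2 + (919586/3)x - 461032/3


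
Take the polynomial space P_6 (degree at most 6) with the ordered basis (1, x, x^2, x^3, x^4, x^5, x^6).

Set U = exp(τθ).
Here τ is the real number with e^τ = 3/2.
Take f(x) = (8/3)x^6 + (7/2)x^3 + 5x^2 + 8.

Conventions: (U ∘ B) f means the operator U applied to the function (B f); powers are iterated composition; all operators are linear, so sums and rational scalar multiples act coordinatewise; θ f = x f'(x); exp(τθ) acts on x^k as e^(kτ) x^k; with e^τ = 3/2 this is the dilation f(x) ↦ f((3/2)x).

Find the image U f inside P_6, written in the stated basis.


exp(τθ) x^k = e^(kτ) x^k; with e^τ = 3/2 this sends x^k to (3/2)^k x^k
x^2 ↦ 9/4 x^2
x^3 ↦ 27/8 x^3
x^6 ↦ 729/64 x^6
applying this coordinatewise to f: exp(τθ) f = (243/8)x^6 + (189/16)x^3 + (45/4)x^2 + 8

the image equals g(x) = (243/8)x^6 + (189/16)x^3 + (45/4)x^2 + 8


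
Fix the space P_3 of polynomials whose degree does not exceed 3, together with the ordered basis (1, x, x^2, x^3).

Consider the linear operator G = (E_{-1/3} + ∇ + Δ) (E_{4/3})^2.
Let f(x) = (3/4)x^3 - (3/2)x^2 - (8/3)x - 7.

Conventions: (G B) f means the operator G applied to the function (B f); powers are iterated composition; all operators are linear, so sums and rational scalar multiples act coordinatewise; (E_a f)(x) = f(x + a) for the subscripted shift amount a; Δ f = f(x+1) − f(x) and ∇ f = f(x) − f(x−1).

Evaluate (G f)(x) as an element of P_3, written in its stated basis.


E_{4/3} f = (3/4)x^3 + (3/2)x^2 - (8/3)x - 103/9
E_{4/3} E_{4/3} f = (3/4)x^3 + (9/2)x^2 + (16/3)x - 95/9
E_{-1/3} (E_{4/3})^2 f = (3/4)x^3 + (15/4)x^2 + (31/12)x - 427/36
∇ (E_{4/3})^2 f = (9/4)x^2 + (27/4)x + 19/12
Δ (E_{4/3})^2 f = (9/4)x^2 + (45/4)x + 127/12
(E_{-1/3} + ∇ + Δ) (E_{4/3})^2 f = (3/4)x^3 + (33/4)x^2 + (247/12)x + 11/36

the result is g(x) = (3/4)x^3 + (33/4)x^2 + (247/12)x + 11/36


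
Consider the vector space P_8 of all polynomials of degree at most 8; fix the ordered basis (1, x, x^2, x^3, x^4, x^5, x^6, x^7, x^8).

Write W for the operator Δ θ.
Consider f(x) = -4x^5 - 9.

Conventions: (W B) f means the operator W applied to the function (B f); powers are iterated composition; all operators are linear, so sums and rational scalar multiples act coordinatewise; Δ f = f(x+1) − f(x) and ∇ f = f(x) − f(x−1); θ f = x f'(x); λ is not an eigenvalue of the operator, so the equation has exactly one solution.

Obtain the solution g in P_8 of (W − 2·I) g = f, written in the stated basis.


write g with unknown coordinates in the stated basis and equate coefficients in (W − 2·I) g = f
solving from the highest basis element down gives g = 2x^5 + 25x^4 + 250x^3 + 1475x^2 + 4300x + 8119/2
check: W g = 50x^4 + 500x^3 + 2950x^2 + 8600x + 8110
so W g − 2·g = -4x^5 - 9 = f ✓

the result is g(x) = 2x^5 + 25x^4 + 250x^3 + 1475x^2 + 4300x + 8119/2


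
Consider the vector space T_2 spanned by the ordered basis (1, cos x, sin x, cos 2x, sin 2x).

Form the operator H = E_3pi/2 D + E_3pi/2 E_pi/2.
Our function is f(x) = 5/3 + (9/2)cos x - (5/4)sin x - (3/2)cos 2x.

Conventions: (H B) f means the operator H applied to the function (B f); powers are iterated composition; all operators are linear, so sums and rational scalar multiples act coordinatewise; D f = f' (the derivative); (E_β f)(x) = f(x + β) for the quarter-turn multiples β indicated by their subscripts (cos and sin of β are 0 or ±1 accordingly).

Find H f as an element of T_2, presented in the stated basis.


D f = -(5/4)cos x - (9/2)sin x + 3sin 2x
E_3pi/2 D f = (9/2)cos x - (5/4)sin x - 3sin 2x
E_pi/2 f = 5/3 - (5/4)cos x - (9/2)sin x + (3/2)cos 2x
E_3pi/2 E_pi/2 f = 5/3 + (9/2)cos x - (5/4)sin x - (3/2)cos 2x
(E_3pi/2 D + E_3pi/2 E_pi/2) f = 5/3 + 9cos x - (5/2)sin x - (3/2)cos 2x - 3sin 2x

the image equals g(x) = 5/3 + 9cos x - (5/2)sin x - (3/2)cos 2x - 3sin 2x


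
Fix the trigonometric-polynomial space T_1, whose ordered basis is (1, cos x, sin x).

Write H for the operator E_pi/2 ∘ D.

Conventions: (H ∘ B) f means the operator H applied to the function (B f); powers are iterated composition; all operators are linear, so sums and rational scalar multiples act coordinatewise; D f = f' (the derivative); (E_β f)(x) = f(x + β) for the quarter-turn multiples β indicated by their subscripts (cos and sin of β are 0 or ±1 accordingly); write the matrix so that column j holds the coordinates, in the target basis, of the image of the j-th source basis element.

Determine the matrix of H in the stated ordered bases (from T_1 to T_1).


image of 1: 0
image of cos x: -cos x
image of sin x: -sin x
each image's coordinates form column j of the matrix

the matrix is [[0, 0, 0]; [0, -1, 0]; [0, 0, -1]] (rows listed top to bottom)
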